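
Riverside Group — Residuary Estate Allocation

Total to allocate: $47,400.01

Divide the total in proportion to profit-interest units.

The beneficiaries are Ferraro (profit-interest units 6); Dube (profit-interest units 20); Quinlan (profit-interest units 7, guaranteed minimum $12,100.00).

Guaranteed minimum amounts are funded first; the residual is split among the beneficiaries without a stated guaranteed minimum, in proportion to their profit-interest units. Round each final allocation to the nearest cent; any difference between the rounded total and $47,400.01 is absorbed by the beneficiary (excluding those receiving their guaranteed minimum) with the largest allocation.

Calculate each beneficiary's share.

Ferraro: $8,146.16; Dube: $27,153.85; Quinlan: $12,100.00

Guaranteed amounts: Quinlan $12,100.00. Remaining pool $35,300.01.
Remaining pool split over remaining profit-interest units 26: Ferraro 8,146.1562 → $8,146.16; Dube 27,153.8538 → $27,153.85.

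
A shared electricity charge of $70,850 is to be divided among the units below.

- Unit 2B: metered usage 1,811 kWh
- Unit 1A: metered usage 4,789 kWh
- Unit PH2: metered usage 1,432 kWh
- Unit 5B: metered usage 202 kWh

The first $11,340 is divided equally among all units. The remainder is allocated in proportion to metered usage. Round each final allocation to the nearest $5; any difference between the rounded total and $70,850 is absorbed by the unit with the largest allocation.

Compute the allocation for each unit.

First tranche $11,340 split equally: $2,835 each.
Remainder $59,510 by metered usage (total 8,234): Unit 2B 13,088.73 → $13,090; Unit 1A 34,611.78 → $34,610; Unit PH2 10,349.57 → $10,350; Unit 5B 1,459.92 → $1,460.
Totals: Unit 2B $2,835 + $13,090 = $15,925; Unit 1A $2,835 + $34,610 = $37,445; Unit PH2 $2,835 + $10,350 = $13,185; Unit 5B $2,835 + $1,460 = $4,295.

Unit 2B: $15,925 | Unit 1A: $37,445 | Unit PH2: $13,185 | Unit 5B: $4,295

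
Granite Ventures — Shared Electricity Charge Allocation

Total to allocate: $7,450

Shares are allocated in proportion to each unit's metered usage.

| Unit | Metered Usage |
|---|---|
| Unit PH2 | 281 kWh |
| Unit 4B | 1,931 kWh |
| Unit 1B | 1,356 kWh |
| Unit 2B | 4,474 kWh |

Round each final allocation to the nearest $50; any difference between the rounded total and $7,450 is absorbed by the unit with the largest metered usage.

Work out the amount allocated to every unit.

Sum of metered usage: 281 + 1,931 + 1,356 + 4,474 = 8,042.
Proportional shares: Unit PH2 260.31; Unit 4B 1,788.85; Unit 1B 1,256.18; Unit 2B 4,144.65.
Rounded to nearest $50: Unit PH2 $250; Unit 4B $1,800; Unit 1B $1,250; Unit 2B $4,150. Sum = $7,450.
No rounding difference to absorb.

Unit PH2: $250; Unit 4B: $1,800; Unit 1B: $1,250; Unit 2B: $4,150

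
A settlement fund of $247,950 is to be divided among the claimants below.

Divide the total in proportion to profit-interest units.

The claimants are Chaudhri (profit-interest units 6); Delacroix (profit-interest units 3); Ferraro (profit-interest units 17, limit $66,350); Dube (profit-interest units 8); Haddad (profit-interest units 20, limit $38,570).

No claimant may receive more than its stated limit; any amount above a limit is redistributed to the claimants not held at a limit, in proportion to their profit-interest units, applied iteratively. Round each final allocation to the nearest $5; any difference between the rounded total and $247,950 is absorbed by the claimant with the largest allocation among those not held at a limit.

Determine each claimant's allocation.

Combined profit-interest units = 54.
Pro-rata shares before constraints: Chaudhri 27,550.00; Delacroix 13,775.00; Ferraro 78,058.33; Dube 36,733.33; Haddad 91,833.33.
Capped: Ferraro ($66,350), Haddad ($38,570); remaining pool $143,030 reallocated over remaining profit-interest units 17.
Remaining shares: Chaudhri 50,481.18 → $50,480; Delacroix 25,240.59 → $25,240; Dube 67,308.24 → $67,310.

Chaudhri: $50,480 · Delacroix: $25,240 · Ferraro: $66,350 · Dube: $67,310 · Haddad: $38,570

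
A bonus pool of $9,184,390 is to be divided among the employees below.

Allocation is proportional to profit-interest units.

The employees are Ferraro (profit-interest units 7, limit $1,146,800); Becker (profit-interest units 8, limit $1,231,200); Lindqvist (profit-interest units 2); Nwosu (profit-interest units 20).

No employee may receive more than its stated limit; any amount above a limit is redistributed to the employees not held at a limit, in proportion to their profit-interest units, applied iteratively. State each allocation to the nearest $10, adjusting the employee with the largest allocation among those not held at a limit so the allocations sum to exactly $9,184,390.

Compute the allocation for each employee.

Ferraro: $1,146,800 | Becker: $1,231,200 | Lindqvist: $618,760 | Nwosu: $6,187,630

Sum of profit-interest units: 37.
Proportional shares (ignoring caps): Ferraro 1,737,587.30; Becker 1,985,814.05; Lindqvist 496,453.51; Nwosu 4,964,535.14.
Capped: Ferraro ($1,146,800), Becker ($1,231,200); balance $6,806,390 reallocated over remaining profit-interest units 22.
Shares after redistribution: Lindqvist 618,762.73 → $618,760; Nwosu 6,187,627.27 → $6,187,630.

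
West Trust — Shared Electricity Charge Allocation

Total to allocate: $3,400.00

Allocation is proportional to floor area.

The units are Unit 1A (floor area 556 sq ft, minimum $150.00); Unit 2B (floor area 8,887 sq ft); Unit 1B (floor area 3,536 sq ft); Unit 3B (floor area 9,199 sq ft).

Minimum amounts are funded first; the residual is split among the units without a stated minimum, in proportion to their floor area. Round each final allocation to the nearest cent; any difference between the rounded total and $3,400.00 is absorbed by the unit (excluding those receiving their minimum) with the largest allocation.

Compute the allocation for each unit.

Minimums first: Unit 1A $150.00. Balance $3,250.00.
Balance split over remaining floor area 21,622: Unit 2B 1,335.8038 → $1,335.80; Unit 1B 531.4957 → $531.50; Unit 3B 1,382.7005 → $1,382.70.

Unit 1A: $150.00; Unit 2B: $1,335.80; Unit 1B: $531.50; Unit 3B: $1,382.70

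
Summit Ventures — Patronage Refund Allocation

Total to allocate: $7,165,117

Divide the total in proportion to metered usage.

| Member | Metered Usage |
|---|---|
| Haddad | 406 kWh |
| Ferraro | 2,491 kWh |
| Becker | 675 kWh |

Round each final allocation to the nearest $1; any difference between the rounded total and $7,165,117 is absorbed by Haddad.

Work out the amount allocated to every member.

Haddad: $814,401; Ferraro: $4,996,726; Becker: $1,353,990

Sum of metered usage: 3,572.
Proportional shares: Haddad 406/3,572 × $7,165,117 = 814,400.20; Ferraro 2,491/3,572 × $7,165,117 = 4,996,726.33; Becker 675/3,572 × $7,165,117 = 1,353,990.47.
At nearest $1: Haddad $814,400; Ferraro $4,996,726; Becker $1,353,990. Sum = $7,165,116.
Difference $7,165,117 − $7,165,116 = +$1 applied to Haddad: Haddad becomes $814,401.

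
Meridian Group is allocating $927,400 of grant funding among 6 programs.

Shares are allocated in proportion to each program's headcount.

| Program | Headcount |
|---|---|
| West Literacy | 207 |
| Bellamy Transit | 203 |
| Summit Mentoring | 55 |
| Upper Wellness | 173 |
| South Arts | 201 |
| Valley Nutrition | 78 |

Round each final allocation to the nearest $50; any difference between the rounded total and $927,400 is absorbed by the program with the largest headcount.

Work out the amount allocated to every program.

Total headcount = 207 + 203 + 55 + 173 + 201 + 78 = 917.
Proportional shares: West Literacy 209,347.66; Bellamy Transit 205,302.29; Summit Mentoring 55,623.77; Upper Wellness 174,962.05; South Arts 203,279.61; Valley Nutrition 78,884.62.
After rounding ($50): West Literacy $209,350; Bellamy Transit $205,300; Summit Mentoring $55,600; Upper Wellness $174,950; South Arts $203,300; Valley Nutrition $78,900. Sum = $927,400.
No rounding difference to absorb.

West Literacy: $209,350 · Bellamy Transit: $205,300 · Summit Mentoring: $55,600 · Upper Wellness: $174,950 · South Arts: $203,300 · Valley Nutrition: $78,900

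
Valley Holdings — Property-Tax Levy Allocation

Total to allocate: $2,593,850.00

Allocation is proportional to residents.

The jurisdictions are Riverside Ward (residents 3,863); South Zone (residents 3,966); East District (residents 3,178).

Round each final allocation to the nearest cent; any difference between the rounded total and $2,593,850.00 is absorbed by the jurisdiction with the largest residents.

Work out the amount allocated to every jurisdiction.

Combined residents = 3,863 + 3,966 + 3,178 = 11,007.
Proportional shares: Riverside Ward 910,333.6559; South Zone 934,606.0780; East District 748,910.2662.
After rounding (cent): Riverside Ward $910,333.66; South Zone $934,606.08; East District $748,910.27. Sum = $2,593,850.01.
Difference $2,593,850.00 − $2,593,850.01 = −$0.01 applied to largest residents (South Zone): South Zone becomes $934,606.07.

Riverside Ward: $910,333.66 · South Zone: $934,606.07 · East District: $748,910.27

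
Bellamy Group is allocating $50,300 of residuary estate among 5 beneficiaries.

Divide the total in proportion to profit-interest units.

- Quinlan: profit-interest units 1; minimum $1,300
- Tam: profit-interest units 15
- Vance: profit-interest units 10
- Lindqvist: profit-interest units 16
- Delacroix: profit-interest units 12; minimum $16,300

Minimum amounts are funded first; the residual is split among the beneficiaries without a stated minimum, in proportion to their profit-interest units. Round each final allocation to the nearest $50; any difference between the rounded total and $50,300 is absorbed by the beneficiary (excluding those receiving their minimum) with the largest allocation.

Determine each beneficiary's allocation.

Quinlan: $1,300 | Tam: $11,950 | Vance: $8,000 | Lindqvist: $12,750 | Delacroix: $16,300

Fund the minimums — Quinlan $1,300; Delacroix $16,300. Residual $32,700.
Residual split over remaining profit-interest units 41: Tam 11,963.41 → $11,950; Vance 7,975.61 → $8,000; Lindqvist 12,760.98 → $12,750.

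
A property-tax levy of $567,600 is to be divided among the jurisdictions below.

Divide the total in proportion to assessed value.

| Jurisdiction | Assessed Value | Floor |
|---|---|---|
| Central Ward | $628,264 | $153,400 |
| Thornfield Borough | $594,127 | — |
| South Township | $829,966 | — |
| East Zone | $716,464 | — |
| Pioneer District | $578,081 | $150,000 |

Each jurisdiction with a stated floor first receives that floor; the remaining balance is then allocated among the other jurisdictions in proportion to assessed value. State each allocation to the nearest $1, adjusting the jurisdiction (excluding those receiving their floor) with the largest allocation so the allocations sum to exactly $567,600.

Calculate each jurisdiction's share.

Central Ward: $153,400; Thornfield Borough: $73,331; South Township: $102,439; East Zone: $88,430; Pioneer District: $150,000

Fund the minimums — Central Ward $153,400; Pioneer District $150,000. Residual $264,200.
Residual split over remaining assessed value 2,140,557: Thornfield Borough 73,330.61 → $73,331; South Township 102,439.23 → $102,439; East Zone 88,430.16 → $88,430.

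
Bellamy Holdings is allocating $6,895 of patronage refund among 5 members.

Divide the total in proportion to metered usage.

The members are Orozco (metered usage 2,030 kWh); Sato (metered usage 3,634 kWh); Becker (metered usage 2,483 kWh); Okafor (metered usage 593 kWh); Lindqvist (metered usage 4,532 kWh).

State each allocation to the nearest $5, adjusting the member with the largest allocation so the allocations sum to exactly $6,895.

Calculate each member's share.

Orozco: $1,055 | Sato: $1,890 | Becker: $1,290 | Okafor: $310 | Lindqvist: $2,350

Sum of metered usage: 13,272.
Pro-rata amounts: Orozco 2,030/13,272 × $6,895 = 1,054.61; Sato 3,634/13,272 × $6,895 = 1,887.92; Becker 2,483/13,272 × $6,895 = 1,289.96; Okafor 593/13,272 × $6,895 = 308.07; Lindqvist 4,532/13,272 × $6,895 = 2,354.44.
Rounded to nearest $5: Orozco $1,055; Sato $1,890; Becker $1,290; Okafor $310; Lindqvist $2,355. Sum = $6,900.
Difference $6,895 − $6,900 = −$5 applied to largest allocation (Lindqvist): Lindqvist becomes $2,350.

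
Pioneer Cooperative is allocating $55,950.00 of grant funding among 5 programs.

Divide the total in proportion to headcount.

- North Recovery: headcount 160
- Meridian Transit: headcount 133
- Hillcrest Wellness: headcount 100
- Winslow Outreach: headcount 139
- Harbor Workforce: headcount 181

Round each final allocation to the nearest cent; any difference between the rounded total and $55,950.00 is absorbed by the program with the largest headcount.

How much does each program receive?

Sum of headcount: 160 + 133 + 100 + 139 + 181 = 713.
Pro-rata amounts: North Recovery 12,555.3997; Meridian Transit 10,436.6760; Hillcrest Wellness 7,847.1248; Winslow Outreach 10,907.5035; Harbor Workforce 14,203.2959.
At nearest cent: North Recovery $12,555.40; Meridian Transit $10,436.68; Hillcrest Wellness $7,847.12; Winslow Outreach $10,907.50; Harbor Workforce $14,203.30. Sum = $55,950.00.
Sum already equals the total — no adjustment.

North Recovery: $12,555.40; Meridian Transit: $10,436.68; Hillcrest Wellness: $7,847.12; Winslow Outreach: $10,907.50; Harbor Workforce: $14,203.30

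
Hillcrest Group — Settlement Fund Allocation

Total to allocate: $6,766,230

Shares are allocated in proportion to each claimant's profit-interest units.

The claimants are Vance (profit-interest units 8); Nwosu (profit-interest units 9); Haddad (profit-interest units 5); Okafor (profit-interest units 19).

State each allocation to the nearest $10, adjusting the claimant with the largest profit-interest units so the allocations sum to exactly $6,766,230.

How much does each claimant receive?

Vance: $1,320,240 | Nwosu: $1,485,270 | Haddad: $825,150 | Okafor: $3,135,570

Sum of profit-interest units: 8 + 9 + 5 + 19 = 41.
Raw shares: Vance 1,320,240.00; Nwosu 1,485,270.00; Haddad 825,150.00; Okafor 3,135,570.00.
After rounding ($10): Vance $1,320,240; Nwosu $1,485,270; Haddad $825,150; Okafor $3,135,570. Sum = $6,766,230.
No rounding difference to absorb.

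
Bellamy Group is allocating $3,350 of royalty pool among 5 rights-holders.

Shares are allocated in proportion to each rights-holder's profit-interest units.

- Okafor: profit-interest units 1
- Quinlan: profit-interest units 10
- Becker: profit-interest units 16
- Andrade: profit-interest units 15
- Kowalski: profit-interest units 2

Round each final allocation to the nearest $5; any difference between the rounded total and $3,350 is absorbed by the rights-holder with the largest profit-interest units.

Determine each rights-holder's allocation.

Okafor: $75 · Quinlan: $760 · Becker: $1,225 · Andrade: $1,140 · Kowalski: $150

Total profit-interest units = 44.
Unrounded shares: Okafor 1/44 × $3,350 = 76.14; Quinlan 10/44 × $3,350 = 761.36; Becker 16/44 × $3,350 = 1,218.18; Andrade 15/44 × $3,350 = 1,142.05; Kowalski 2/44 × $3,350 = 152.27.
After rounding ($5): Okafor $75; Quinlan $760; Becker $1,220; Andrade $1,140; Kowalski $150. Sum = $3,345.
Difference $3,350 − $3,345 = +$5 applied to largest profit-interest units (Becker): Becker becomes $1,225.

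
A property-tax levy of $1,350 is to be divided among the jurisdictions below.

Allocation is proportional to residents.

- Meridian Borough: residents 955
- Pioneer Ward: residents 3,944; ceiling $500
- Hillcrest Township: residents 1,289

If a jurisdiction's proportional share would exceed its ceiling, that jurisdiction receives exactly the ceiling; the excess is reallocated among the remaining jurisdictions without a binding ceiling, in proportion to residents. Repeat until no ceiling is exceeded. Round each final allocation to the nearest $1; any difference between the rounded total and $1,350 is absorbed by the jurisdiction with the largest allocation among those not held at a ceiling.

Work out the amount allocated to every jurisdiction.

Meridian Borough: $362 | Pioneer Ward: $500 | Hillcrest Township: $488

Sum of residents: 6,188.
Proportional shares (ignoring caps): Meridian Borough 208.35; Pioneer Ward 860.44; Hillcrest Township 281.21.
Held at cap: Pioneer Ward ($500); residual $850 reallocated over remaining residents 2,244.
Remaining shares: Meridian Borough 361.74 → $362; Hillcrest Township 488.26 → $488.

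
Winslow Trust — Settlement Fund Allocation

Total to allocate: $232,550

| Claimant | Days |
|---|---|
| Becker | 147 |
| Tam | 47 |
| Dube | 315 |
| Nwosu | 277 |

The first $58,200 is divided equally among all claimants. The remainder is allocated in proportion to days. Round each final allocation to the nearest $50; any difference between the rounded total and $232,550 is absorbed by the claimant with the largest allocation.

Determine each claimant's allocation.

First tranche $58,200 split equally: $14,550 each.
Remainder $174,350 by days (total 786): Becker 32,607.44 → $32,600; Tam 10,425.51 → $10,450; Dube 69,873.09 → $69,850; Nwosu 61,443.96 → $61,450.
Totals: Becker $14,550 + $32,600 = $47,150; Tam $14,550 + $10,450 = $25,000; Dube $14,550 + $69,850 = $84,400; Nwosu $14,550 + $61,450 = $76,000.

Becker: $47,150; Tam: $25,000; Dube: $84,400; Nwosu: $76,000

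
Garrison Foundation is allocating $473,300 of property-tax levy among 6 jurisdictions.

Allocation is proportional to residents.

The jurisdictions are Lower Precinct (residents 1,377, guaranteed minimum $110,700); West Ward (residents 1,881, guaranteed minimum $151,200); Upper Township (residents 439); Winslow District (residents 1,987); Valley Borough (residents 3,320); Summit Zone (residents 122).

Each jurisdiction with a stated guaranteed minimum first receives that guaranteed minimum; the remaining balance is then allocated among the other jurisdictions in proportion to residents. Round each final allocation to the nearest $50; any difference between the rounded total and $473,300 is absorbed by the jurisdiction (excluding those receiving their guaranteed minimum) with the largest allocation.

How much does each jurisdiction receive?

Minimums first: Lower Precinct $110,700; West Ward $151,200. Balance $211,400.
Balance split over remaining residents 5,868: Upper Township 15,815.37 → $15,800; Winslow District 71,583.47 → $71,600; Valley Borough 119,606.00 → $119,600; Summit Zone 4,395.16 → $4,400.

Lower Precinct: $110,700 | West Ward: $151,200 | Upper Township: $15,800 | Winslow District: $71,600 | Valley Borough: $119,600 | Summit Zone: $4,400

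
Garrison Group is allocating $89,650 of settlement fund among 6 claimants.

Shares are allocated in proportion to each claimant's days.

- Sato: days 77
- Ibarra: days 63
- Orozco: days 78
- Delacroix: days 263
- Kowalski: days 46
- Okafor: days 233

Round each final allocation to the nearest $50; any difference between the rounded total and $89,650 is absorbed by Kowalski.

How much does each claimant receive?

Sato: $9,100 | Ibarra: $7,450 | Orozco: $9,200 | Delacroix: $31,000 | Kowalski: $5,400 | Okafor: $27,500

Sum of days: 760.
Raw shares: Sato 77/760 × $89,650 = 9,082.96; Ibarra 63/760 × $89,650 = 7,431.51; Orozco 78/760 × $89,650 = 9,200.92; Delacroix 263/760 × $89,650 = 31,023.62; Kowalski 46/760 × $89,650 = 5,426.18; Okafor 233/760 × $89,650 = 27,484.80.
Rounded to nearest $50: Sato $9,100; Ibarra $7,450; Orozco $9,200; Delacroix $31,000; Kowalski $5,450; Okafor $27,500. Sum = $89,700.
Difference $89,650 − $89,700 = −$50 applied to Kowalski: Kowalski becomes $5,400.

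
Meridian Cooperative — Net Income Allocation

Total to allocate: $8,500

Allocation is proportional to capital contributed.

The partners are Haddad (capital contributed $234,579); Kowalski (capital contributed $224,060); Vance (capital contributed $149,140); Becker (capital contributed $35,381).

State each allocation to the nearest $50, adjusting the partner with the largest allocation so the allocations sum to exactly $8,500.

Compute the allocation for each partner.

Sum of capital contributed: 643,160.
Raw shares: Haddad 234,579/643,160 × $8,500 = 3,100.20; Kowalski 224,060/643,160 × $8,500 = 2,961.18; Vance 149,140/643,160 × $8,500 = 1,971.03; Becker 35,381/643,160 × $8,500 = 467.60.
After rounding ($50): Haddad $3,100; Kowalski $2,950; Vance $1,950; Becker $450. Sum = $8,450.
Difference $8,500 − $8,450 = +$50 applied to largest allocation (Haddad): Haddad becomes $3,150.

Haddad: $3,150 | Kowalski: $2,950 | Vance: $1,950 | Becker: $450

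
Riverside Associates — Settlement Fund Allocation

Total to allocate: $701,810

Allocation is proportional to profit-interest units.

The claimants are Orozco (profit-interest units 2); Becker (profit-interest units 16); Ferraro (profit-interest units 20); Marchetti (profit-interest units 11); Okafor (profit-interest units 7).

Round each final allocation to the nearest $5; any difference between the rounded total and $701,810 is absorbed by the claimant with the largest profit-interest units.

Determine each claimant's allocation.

Orozco: $25,065 · Becker: $200,515 · Ferraro: $250,650 · Marchetti: $137,855 · Okafor: $87,725

Sum of profit-interest units: 2 + 16 + 20 + 11 + 7 = 56.
Raw shares: Orozco 25,064.64; Becker 200,517.14; Ferraro 250,646.43; Marchetti 137,855.54; Okafor 87,726.25.
After rounding ($5): Orozco $25,065; Becker $200,515; Ferraro $250,645; Marchetti $137,855; Okafor $87,725. Sum = $701,805.
Difference $701,810 − $701,805 = +$5 applied to largest profit-interest units (Ferraro): Ferraro becomes $250,650.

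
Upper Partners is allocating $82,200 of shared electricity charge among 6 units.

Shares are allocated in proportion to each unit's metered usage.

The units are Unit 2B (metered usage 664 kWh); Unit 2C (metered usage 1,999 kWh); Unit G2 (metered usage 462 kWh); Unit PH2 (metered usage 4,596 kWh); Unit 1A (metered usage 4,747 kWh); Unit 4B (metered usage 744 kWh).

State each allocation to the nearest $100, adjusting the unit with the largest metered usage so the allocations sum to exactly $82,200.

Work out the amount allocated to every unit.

Unit 2B: $4,100; Unit 2C: $12,400; Unit G2: $2,900; Unit PH2: $28,600; Unit 1A: $29,600; Unit 4B: $4,600

Metered usage total: 664 + 1,999 + 462 + 4,596 + 4,747 + 744 = 13,212.
Unrounded shares: Unit 2B 4,131.15; Unit 2C 12,437.01; Unit G2 2,874.39; Unit PH2 28,594.55; Unit 1A 29,534.01; Unit 4B 4,628.88.
Rounded to nearest $100: Unit 2B $4,100; Unit 2C $12,400; Unit G2 $2,900; Unit PH2 $28,600; Unit 1A $29,500; Unit 4B $4,600. Sum = $82,100.
Difference $82,200 − $82,100 = +$100 applied to largest metered usage (Unit 1A): Unit 1A becomes $29,600.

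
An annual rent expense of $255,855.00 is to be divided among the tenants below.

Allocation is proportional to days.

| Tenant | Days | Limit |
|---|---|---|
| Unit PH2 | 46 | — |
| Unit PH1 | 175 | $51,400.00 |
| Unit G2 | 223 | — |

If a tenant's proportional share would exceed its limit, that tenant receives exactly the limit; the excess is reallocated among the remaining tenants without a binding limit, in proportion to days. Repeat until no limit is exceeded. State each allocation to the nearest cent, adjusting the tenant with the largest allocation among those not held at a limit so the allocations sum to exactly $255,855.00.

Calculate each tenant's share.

Unit PH2: $34,962.57 · Unit PH1: $51,400.00 · Unit G2: $169,492.43

Days total: 444.
Proportional shares (ignoring caps): Unit PH2 26,507.5000; Unit PH1 100,843.7500; Unit G2 128,503.7500.
Capped: Unit PH1 ($51,400.00); residual $204,455.00 reallocated over remaining days 269.
Remaining shares: Unit PH2 34,962.5651 → $34,962.57; Unit G2 169,492.4349 → $169,492.43.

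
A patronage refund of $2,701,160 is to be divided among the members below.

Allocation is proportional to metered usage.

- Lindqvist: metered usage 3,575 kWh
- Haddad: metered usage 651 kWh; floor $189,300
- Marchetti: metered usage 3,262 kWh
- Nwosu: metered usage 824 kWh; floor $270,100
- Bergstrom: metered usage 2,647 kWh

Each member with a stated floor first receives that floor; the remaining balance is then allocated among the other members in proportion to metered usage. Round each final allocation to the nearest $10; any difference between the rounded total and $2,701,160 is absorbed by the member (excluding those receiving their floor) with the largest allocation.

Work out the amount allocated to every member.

Lindqvist: $845,030; Haddad: $189,300; Marchetti: $771,050; Nwosu: $270,100; Bergstrom: $625,680

Minimums first: Haddad $189,300; Nwosu $270,100. Remaining pool $2,241,760.
Remaining pool split over remaining metered usage 9,484: Lindqvist 845,032.90 → $845,030; Marchetti 771,048.20 → $771,050; Bergstrom 625,678.90 → $625,680.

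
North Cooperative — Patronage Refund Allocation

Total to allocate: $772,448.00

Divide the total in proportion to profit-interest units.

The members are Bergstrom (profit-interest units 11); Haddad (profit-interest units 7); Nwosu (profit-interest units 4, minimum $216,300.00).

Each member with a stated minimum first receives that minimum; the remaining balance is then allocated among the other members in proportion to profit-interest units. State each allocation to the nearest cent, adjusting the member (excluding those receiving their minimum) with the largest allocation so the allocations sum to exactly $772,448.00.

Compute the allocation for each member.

Fund the minimums — Nwosu $216,300.00. Residual $556,148.00.
Residual split over remaining profit-interest units 18: Bergstrom 339,868.2222 → $339,868.22; Haddad 216,279.7778 → $216,279.78.

Bergstrom: $339,868.22 | Haddad: $216,279.78 | Nwosu: $216,300.00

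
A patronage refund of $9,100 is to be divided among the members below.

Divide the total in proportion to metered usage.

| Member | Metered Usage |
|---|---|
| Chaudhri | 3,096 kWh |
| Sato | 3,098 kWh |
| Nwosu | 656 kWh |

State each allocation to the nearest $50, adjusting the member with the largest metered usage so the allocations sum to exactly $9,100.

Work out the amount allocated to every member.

Chaudhri: $4,100 · Sato: $4,150 · Nwosu: $850

Total metered usage = 3,096 + 3,098 + 656 = 6,850.
Raw shares: Chaudhri 4,112.93; Sato 4,115.59; Nwosu 871.47.
At nearest $50: Chaudhri $4,100; Sato $4,100; Nwosu $850. Sum = $9,050.
Difference $9,100 − $9,050 = +$50 applied to largest metered usage (Sato): Sato becomes $4,150.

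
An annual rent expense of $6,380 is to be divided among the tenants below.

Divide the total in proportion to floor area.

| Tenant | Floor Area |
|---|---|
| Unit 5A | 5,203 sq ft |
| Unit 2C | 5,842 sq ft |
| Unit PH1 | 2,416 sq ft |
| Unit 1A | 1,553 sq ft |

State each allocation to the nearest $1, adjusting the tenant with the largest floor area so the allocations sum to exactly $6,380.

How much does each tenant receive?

Combined floor area = 5,203 + 5,842 + 2,416 + 1,553 = 15,014.
Pro-rata amounts: Unit 5A 2,210.95; Unit 2C 2,482.48; Unit PH1 1,026.65; Unit 1A 659.93.
Rounded to nearest $1: Unit 5A $2,211; Unit 2C $2,482; Unit PH1 $1,027; Unit 1A $660. Sum = $6,380.
Sum already equals the total — no adjustment.

Unit 5A: $2,211; Unit 2C: $2,482; Unit PH1: $1,027; Unit 1A: $660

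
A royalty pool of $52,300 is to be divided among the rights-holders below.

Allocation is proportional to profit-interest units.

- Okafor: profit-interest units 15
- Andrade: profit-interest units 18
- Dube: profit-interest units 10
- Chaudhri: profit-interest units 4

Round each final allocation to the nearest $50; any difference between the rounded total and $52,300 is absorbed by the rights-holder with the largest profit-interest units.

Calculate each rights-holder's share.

Combined profit-interest units = 47.
Proportional shares: Okafor 15/47 × $52,300 = 16,691.49; Andrade 18/47 × $52,300 = 20,029.79; Dube 10/47 × $52,300 = 11,127.66; Chaudhri 4/47 × $52,300 = 4,451.06.
Rounded to nearest $50: Okafor $16,700; Andrade $20,050; Dube $11,150; Chaudhri $4,450. Sum = $52,350.
Difference $52,300 − $52,350 = −$50 applied to largest profit-interest units (Andrade): Andrade becomes $20,000.

Okafor: $16,700 · Andrade: $20,000 · Dube: $11,150 · Chaudhri: $4,450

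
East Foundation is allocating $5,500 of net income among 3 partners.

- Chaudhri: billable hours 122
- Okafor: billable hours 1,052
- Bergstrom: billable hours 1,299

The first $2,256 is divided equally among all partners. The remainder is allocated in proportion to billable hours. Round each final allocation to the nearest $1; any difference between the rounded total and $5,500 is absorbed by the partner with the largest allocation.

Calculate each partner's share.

Equal tier: $2,256 ÷ 3 = $752 apiece.
Remainder $3,244 by billable hours (total 2,473): Chaudhri 160.04 → $160; Okafor 1,379.98 → $1,380; Bergstrom 1,703.99 → $1,704.
Totals: Chaudhri $752 + $160 = $912; Okafor $752 + $1,380 = $2,132; Bergstrom $752 + $1,704 = $2,456.

Chaudhri: $912 | Okafor: $2,132 | Bergstrom: $2,456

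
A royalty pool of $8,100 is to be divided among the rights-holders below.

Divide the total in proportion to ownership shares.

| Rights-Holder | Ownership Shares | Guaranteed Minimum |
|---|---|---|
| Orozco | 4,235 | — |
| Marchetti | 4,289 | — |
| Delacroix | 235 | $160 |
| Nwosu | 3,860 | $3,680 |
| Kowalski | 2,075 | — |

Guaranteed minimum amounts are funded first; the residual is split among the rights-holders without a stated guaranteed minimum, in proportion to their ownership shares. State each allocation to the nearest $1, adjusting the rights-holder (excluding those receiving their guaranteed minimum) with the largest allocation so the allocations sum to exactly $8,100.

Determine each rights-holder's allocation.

Fund the minimums — Delacroix $160; Nwosu $3,680. Residual $4,260.
Residual split over remaining ownership shares 10,599: Orozco 1,702.15 → $1,702; Marchetti 1,723.86 → $1,724; Kowalski 833.99 → $834.

Orozco: $1,702 | Marchetti: $1,724 | Delacroix: $160 | Nwosu: $3,680 | Kowalski: $834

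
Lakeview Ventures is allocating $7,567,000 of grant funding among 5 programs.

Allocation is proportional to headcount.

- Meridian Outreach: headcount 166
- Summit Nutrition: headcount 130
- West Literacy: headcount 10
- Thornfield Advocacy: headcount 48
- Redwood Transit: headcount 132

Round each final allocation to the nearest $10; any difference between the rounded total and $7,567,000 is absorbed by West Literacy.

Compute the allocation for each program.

Total headcount = 486.
Raw shares: Meridian Outreach 166/486 × $7,567,000 = 2,584,613.17; Summit Nutrition 130/486 × $7,567,000 = 2,024,094.65; West Literacy 10/486 × $7,567,000 = 155,699.59; Thornfield Advocacy 48/486 × $7,567,000 = 747,358.02; Redwood Transit 132/486 × $7,567,000 = 2,055,234.57.
Rounded to nearest $10: Meridian Outreach $2,584,610; Summit Nutrition $2,024,090; West Literacy $155,700; Thornfield Advocacy $747,360; Redwood Transit $2,055,230. Sum = $7,566,990.
Difference $7,567,000 − $7,566,990 = +$10 applied to West Literacy: West Literacy becomes $155,710.

Meridian Outreach: $2,584,610 · Summit Nutrition: $2,024,090 · West Literacy: $155,710 · Thornfield Advocacy: $747,360 · Redwood Transit: $2,055,230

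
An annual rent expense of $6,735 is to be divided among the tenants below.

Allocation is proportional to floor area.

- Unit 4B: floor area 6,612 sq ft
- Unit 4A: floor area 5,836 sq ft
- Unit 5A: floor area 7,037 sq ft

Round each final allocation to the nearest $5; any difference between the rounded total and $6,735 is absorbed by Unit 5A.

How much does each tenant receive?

Unit 4B: $2,285 | Unit 4A: $2,015 | Unit 5A: $2,435

Combined floor area = 19,485.
Pro-rata amounts: Unit 4B 6,612/19,485 × $6,735 = 2,285.44; Unit 4A 5,836/19,485 × $6,735 = 2,017.22; Unit 5A 7,037/19,485 × $6,735 = 2,432.34.
After rounding ($5): Unit 4B $2,285; Unit 4A $2,015; Unit 5A $2,430. Sum = $6,730.
Difference $6,735 − $6,730 = +$5 applied to Unit 5A: Unit 5A becomes $2,435.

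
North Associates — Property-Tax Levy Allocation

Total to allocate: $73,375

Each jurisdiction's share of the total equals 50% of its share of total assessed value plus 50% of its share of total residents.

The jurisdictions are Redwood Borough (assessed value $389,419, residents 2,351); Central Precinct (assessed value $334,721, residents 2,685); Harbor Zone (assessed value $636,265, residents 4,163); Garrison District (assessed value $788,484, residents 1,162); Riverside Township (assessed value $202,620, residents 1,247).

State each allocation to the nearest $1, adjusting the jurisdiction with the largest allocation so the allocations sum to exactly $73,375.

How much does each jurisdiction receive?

Redwood Borough: $13,506; Central Precinct: $13,708; Harbor Zone: $23,085; Garrison District: $15,974; Riverside Township: $7,102

Totals — assessed value 2,351,509, residents 11,608.
Blended shares (50% assessed value + 50% residents): Redwood Borough 0.1841; Central Precinct 0.1868; Harbor Zone 0.3146; Garrison District 0.2177; Riverside Township 0.0968.
Pro-rata amounts: Redwood Borough 13,506.01; Central Precinct 13,708.25; Harbor Zone 23,084.12; Garrison District 15,974.22; Riverside Township 7,102.40.
Rounded to nearest $1: Redwood Borough $13,506; Central Precinct $13,708; Harbor Zone $23,084; Garrison District $15,974; Riverside Township $7,102. Sum = $73,374.
Difference $73,375 − $73,374 = +$1 applied to largest allocation (Harbor Zone): Harbor Zone becomes $23,085.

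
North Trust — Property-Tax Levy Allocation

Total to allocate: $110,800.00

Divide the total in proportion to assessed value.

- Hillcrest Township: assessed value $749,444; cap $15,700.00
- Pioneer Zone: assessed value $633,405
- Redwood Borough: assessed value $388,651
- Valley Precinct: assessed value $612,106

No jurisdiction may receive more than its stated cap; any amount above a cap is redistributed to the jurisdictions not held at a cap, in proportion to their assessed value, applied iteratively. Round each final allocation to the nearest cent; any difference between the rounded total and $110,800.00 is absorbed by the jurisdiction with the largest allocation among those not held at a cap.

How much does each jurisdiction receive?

Combined assessed value = 2,383,606.
Pro-rata shares before constraints: Hillcrest Township 34,837.2991; Pioneer Zone 29,443.3199; Redwood Borough 18,066.1279; Valley Precinct 28,453.2531.
Cap binds for Hillcrest Township ($15,700.00); residual $95,100.00 reallocated over remaining assessed value 1,634,162.
Shares after redistribution: Pioneer Zone 36,860.9817 → $36,860.98; Redwood Borough 22,617.5312 → $22,617.53; Valley Precinct 35,621.4871 → $35,621.49.

Hillcrest Township: $15,700.00 · Pioneer Zone: $36,860.98 · Redwood Borough: $22,617.53 · Valley Precinct: $35,621.49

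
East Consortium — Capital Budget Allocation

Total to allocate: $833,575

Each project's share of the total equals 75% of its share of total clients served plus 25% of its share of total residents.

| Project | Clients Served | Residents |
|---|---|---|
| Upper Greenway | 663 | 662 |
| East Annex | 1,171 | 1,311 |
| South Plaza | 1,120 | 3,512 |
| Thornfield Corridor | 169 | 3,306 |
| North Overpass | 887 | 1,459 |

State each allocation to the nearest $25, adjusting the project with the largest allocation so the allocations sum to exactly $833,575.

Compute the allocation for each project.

Upper Greenway: $116,825 · East Annex: $209,225 · South Plaza: $246,000 · Thornfield Corridor: $93,575 · North Overpass: $167,950

Clients served total 4,010; residents total 10,250.
Composite weights (75% clients served + 25% residents): Upper Greenway 0.1401; East Annex 0.2510; South Plaza 0.2951; Thornfield Corridor 0.1122; North Overpass 0.2015.
Pro-rata amounts: Upper Greenway 116,824.57; East Annex 209,219.47; South Plaza 246,017.03; Thornfield Corridor 93,562.65; North Overpass 167,951.29.
At nearest $25: Upper Greenway $116,825; East Annex $209,225; South Plaza $246,025; Thornfield Corridor $93,575; North Overpass $167,950. Sum = $833,600.
Difference $833,575 − $833,600 = −$25 applied to largest allocation (South Plaza): South Plaza becomes $246,000.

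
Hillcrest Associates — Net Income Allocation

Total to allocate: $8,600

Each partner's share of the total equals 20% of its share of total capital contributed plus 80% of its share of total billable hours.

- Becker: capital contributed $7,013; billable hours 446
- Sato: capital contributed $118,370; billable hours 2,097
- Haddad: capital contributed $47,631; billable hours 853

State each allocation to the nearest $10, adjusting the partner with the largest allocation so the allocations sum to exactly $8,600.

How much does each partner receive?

Capital contributed total 173,014; billable hours total 3,396.
Blended shares (20% capital contributed + 80% billable hours): Becker 0.1132; Sato 0.6308; Haddad 0.2560.
Unrounded shares: Becker 973.28; Sato 5,425.10; Haddad 2,201.62.
After rounding ($10): Becker $970; Sato $5,430; Haddad $2,200. Sum = $8,600.
No rounding difference to absorb.

Becker: $970; Sato: $5,430; Haddad: $2,200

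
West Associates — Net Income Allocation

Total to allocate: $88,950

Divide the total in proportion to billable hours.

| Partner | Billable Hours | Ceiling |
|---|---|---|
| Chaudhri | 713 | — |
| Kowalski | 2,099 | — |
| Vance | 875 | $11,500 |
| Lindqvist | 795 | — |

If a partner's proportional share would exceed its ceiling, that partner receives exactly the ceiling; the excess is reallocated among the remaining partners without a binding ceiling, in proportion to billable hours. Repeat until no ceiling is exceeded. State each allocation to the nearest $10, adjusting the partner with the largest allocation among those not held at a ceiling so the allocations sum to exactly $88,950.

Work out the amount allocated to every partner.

Billable hours total: 4,482.
Pro-rata shares before constraints: Chaudhri 14,150.23; Kowalski 41,656.86; Vance 17,365.29; Lindqvist 15,777.61.
Capped: Vance ($11,500); balance $77,450 reallocated over remaining billable hours 3,607.
Shares after redistribution: Chaudhri 15,309.63 → $15,310; Kowalski 45,070.02 → $45,070; Lindqvist 17,070.35 → $17,070.

Chaudhri: $15,310; Kowalski: $45,070; Vance: $11,500; Lindqvist: $17,070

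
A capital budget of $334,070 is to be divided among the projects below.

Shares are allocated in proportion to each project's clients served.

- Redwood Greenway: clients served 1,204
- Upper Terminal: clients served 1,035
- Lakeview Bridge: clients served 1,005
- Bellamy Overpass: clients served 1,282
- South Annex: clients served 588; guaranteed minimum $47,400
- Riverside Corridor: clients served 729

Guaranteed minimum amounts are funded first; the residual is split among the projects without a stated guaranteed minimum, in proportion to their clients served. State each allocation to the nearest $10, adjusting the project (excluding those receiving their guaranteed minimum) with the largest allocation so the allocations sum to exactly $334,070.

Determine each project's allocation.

Guaranteed amounts: South Annex $47,400. Residual $286,670.
Residual split over remaining clients served 5,255: Redwood Greenway 65,680.43 → $65,680; Upper Terminal 56,461.17 → $56,460; Lakeview Bridge 54,824.61 → $54,820; Bellamy Overpass 69,935.48 → $69,940; Riverside Corridor 39,768.30 → $39,770.

Redwood Greenway: $65,680; Upper Terminal: $56,460; Lakeview Bridge: $54,820; Bellamy Overpass: $69,940; South Annex: $47,400; Riverside Corridor: $39,770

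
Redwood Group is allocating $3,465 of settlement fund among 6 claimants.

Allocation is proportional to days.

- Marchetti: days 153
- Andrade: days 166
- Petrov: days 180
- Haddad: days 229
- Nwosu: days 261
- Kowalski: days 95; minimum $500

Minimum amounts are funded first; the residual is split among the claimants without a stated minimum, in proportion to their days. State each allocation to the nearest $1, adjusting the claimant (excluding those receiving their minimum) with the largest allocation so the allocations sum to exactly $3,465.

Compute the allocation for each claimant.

Marchetti: $459; Andrade: $498; Petrov: $540; Haddad: $687; Nwosu: $781; Kowalski: $500

Minimums first: Kowalski $500. Remaining pool $2,965.
Remaining pool split over remaining days 989: Marchetti 458.69 → $459; Andrade 497.66 → $498; Petrov 539.64 → $540; Haddad 686.54 → $687; Nwosu 782.47 → $782.
Rounding difference −$1 applied to Nwosu → $781.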